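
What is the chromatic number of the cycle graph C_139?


An odd cycle cannot be 2-colored: alternating two colors around the cycle returns to the start with a conflict.
Since 139 is odd, three colors are required (and three suffice).
Chromatic number = 3.

3


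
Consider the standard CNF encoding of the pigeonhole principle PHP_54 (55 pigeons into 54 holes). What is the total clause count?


The PHP encoding has two parts:
1) At-least-one-hole clauses: 55 (one per pigeon, each with 54 literals).
2) At-most-one-pigeon-per-hole clauses: 54 holes * C(55,2) = 54 * 1485 = 80190.
Total clauses = 55 + 80190 = 80245.

80245


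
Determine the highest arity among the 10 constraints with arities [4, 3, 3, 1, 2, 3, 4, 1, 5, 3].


The arities are: 4, 3, 3, 1, 2, 3, 4, 1, 5, 3.
Scan for the maximum value.
Maximum arity = 5.

5


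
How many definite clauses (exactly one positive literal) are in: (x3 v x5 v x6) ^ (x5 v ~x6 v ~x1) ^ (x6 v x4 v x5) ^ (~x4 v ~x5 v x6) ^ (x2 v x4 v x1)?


A definite clause has exactly one positive literal.
Clause 1: 3 positive -> not definite
Clause 2: 1 positive -> definite
Clause 3: 3 positive -> not definite
Clause 4: 1 positive -> definite
Clause 5: 3 positive -> not definite
Definite clause count = 2.

2


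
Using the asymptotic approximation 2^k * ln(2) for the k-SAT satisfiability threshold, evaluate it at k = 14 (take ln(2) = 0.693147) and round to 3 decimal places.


Using the asymptotic formula: threshold ~ 2^k * ln(2).
2^14 = 16384.
16384 * 0.693147 = 11356.52.

11356.52


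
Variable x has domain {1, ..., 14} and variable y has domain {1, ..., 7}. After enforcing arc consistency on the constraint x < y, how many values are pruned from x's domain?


For the constraint x < y, x needs a supporting value in y's domain.
x can be at most 6 (one less than y's maximum).
Valid x values from domain: 6 out of 14.
Pruned = 14 - 6 = 8.

8


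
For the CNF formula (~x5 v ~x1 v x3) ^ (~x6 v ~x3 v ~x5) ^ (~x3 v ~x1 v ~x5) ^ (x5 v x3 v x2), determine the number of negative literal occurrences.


Scan each clause for negated literals.
Clause 1: 2 negative; Clause 2: 3 negative; Clause 3: 3 negative; Clause 4: 0 negative.
Total negative literal occurrences = 8.

8


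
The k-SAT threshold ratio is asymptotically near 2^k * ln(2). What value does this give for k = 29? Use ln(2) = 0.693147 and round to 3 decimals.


Using the asymptotic formula: threshold ~ 2^k * ln(2).
2^29 = 536870912.
536870912 * 0.693147 = 372130462.04.

372130462.04


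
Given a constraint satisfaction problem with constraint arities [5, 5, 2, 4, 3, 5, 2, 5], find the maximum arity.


The arities are: 5, 5, 2, 4, 3, 5, 2, 5.
Scan for the maximum value.
Maximum arity = 5.

5


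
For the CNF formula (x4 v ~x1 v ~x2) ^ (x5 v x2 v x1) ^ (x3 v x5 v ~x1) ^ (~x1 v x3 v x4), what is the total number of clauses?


Each group enclosed in parentheses joined by ^ is one clause.
Counting the conjuncts: 4 clauses.

4


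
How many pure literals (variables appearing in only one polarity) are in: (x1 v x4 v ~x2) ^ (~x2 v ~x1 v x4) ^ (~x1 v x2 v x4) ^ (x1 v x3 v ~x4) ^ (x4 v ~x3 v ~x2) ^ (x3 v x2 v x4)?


A pure literal appears in only one polarity across all clauses.
No pure literals found.
Count = 0.

0


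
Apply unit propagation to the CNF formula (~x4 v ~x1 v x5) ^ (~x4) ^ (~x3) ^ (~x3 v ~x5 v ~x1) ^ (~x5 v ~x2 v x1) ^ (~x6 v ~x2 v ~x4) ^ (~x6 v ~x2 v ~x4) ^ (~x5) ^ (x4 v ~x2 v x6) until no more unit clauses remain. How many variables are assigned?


Unit propagation repeatedly assigns the literal in any unit clause, then simplifies.
Assignments in order: x4 = F, x3 = F, x5 = F.
No further unit clauses remain.
Total variables assigned = 3.

3


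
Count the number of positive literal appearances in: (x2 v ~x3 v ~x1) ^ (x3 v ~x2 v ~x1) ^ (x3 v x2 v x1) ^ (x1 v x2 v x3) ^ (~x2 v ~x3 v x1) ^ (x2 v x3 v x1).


Scan each clause for unnegated literals.
Clause 1: 1 positive; Clause 2: 1 positive; Clause 3: 3 positive; Clause 4: 3 positive; Clause 5: 1 positive; Clause 6: 3 positive.
Total positive literal occurrences = 12.

12


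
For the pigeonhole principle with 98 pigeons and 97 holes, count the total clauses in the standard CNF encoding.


The PHP encoding has two parts:
1) At-least-one-hole clauses: 98 (one per pigeon, each with 97 literals).
2) At-most-one-pigeon-per-hole clauses: 97 holes * C(98,2) = 97 * 4753 = 461041.
Total clauses = 98 + 461041 = 461139.

461139


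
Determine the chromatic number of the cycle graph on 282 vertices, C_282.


A cycle on an even number of vertices is bipartite: alternate two colors around the cycle.
Since 282 is even, two colors suffice, and at least two are needed because the graph has edges.
Chromatic number = 2.

2


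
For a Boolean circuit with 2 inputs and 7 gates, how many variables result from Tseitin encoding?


The Tseitin transformation introduces one auxiliary variable per gate.
Total variables = inputs + gates = 2 + 7 = 9.

9


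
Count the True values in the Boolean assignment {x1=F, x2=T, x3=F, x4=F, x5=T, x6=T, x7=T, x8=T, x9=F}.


The weight is the number of variables assigned True.
True variables: x2, x5, x6, x7, x8.
Weight = 5.

5


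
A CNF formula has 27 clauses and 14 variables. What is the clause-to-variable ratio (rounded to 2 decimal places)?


Clause-to-variable ratio = clauses / variables.
27 / 14 = 1.93.

1.93


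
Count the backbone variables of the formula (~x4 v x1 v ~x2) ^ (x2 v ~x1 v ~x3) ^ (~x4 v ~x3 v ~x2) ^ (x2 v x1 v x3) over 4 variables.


Find all satisfying assignments: 9 model(s).
Check which variables have the same value in every model.
No variable is fixed across all models.
Backbone size = 0.

0


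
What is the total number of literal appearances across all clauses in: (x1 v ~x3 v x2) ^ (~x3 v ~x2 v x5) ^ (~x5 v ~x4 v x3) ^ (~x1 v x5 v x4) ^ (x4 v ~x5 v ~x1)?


Clause lengths: 3, 3, 3, 3, 3.
Sum = 3 + 3 + 3 + 3 + 3 = 15.

15


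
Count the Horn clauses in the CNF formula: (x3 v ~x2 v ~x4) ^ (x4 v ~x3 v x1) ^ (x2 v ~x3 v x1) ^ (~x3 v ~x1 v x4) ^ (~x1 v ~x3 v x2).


A Horn clause has at most one positive literal.
Clause 1: 1 positive lit(s) -> Horn
Clause 2: 2 positive lit(s) -> not Horn
Clause 3: 2 positive lit(s) -> not Horn
Clause 4: 1 positive lit(s) -> Horn
Clause 5: 1 positive lit(s) -> Horn
Total Horn clauses = 3.

3


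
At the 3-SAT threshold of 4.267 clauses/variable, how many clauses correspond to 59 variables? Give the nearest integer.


The 3-SAT phase transition occurs at approximately 4.267 clauses per variable.
m = 4.267 * 59 = 251.753.
Rounded to nearest integer: 252.

252


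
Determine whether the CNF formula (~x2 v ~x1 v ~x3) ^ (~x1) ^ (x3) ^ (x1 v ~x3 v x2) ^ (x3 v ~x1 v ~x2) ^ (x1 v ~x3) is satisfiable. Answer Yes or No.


Check all 8 possible truth assignments.
Number of satisfying assignments found: 0.
The formula is unsatisfiable.

No


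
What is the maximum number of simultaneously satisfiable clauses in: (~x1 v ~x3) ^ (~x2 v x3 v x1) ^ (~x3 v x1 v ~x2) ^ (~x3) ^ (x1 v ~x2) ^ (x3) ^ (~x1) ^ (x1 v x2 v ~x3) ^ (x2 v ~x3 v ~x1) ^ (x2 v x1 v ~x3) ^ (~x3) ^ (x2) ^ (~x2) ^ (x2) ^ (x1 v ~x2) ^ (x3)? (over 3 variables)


Enumerate all 8 truth assignments.
For each, count how many of the 16 clauses are satisfied.
The formula is not fully satisfiable, so the maximum is below 16.
Maximum simultaneously satisfiable clauses = 12.

12


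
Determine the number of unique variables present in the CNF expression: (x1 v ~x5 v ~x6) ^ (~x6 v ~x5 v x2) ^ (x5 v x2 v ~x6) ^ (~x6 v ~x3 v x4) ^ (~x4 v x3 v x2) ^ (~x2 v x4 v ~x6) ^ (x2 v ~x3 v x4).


Identify each distinct variable in the formula.
Variables found: x1, x2, x3, x4, x5, x6.
Total distinct variables = 6.

6


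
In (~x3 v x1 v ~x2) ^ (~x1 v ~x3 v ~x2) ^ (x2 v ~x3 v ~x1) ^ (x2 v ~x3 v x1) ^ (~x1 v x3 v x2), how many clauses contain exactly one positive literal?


A definite clause has exactly one positive literal.
Clause 1: 1 positive -> definite
Clause 2: 0 positive -> not definite
Clause 3: 1 positive -> definite
Clause 4: 2 positive -> not definite
Clause 5: 2 positive -> not definite
Definite clause count = 2.

2


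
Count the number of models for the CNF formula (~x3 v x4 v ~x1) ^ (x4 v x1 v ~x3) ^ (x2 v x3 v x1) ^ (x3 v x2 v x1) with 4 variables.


Enumerate all 16 truth assignments over 4 variables.
Test each against every clause.
Satisfying assignments found: 10.

10


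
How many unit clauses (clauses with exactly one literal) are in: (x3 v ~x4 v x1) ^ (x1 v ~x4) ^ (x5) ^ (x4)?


A unit clause contains exactly one literal.
Unit clauses found: (x5), (x4).
Count = 2.

2


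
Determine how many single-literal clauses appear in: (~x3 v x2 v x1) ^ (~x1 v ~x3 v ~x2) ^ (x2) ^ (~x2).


A unit clause contains exactly one literal.
Unit clauses found: (x2), (~x2).
Count = 2.

2


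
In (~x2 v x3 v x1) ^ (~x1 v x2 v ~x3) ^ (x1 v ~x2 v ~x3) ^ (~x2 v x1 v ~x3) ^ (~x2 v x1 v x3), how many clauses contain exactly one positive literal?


A definite clause has exactly one positive literal.
Clause 1: 2 positive -> not definite
Clause 2: 1 positive -> definite
Clause 3: 1 positive -> definite
Clause 4: 1 positive -> definite
Clause 5: 2 positive -> not definite
Definite clause count = 3.

3


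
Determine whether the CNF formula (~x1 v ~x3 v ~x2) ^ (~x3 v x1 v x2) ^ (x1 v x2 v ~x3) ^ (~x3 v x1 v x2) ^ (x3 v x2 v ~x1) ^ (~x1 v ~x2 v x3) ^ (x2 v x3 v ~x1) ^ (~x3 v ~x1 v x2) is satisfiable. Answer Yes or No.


Check all 8 possible truth assignments.
Number of satisfying assignments found: 3.
The formula is satisfiable.

Yes


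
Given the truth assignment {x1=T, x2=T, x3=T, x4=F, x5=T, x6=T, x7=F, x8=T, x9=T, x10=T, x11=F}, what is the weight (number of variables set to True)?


The weight is the number of variables assigned True.
True variables: x1, x2, x3, x5, x6, x8, x9, x10.
Weight = 8.

8


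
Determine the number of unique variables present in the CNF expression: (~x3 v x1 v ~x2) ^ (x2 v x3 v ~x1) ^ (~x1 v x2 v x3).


Identify each distinct variable in the formula.
Variables found: x1, x2, x3.
Total distinct variables = 3.

3


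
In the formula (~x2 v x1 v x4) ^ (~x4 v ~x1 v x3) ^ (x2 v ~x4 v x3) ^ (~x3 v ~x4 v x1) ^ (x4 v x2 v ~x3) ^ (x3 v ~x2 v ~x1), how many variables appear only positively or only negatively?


A pure literal appears in only one polarity across all clauses.
No pure literals found.
Count = 0.

0


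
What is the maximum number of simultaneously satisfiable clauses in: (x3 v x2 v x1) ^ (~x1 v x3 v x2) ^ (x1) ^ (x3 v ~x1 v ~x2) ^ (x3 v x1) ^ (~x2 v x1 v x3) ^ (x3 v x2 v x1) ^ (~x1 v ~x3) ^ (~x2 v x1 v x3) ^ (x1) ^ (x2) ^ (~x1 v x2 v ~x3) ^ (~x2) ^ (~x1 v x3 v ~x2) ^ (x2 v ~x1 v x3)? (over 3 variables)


Enumerate all 8 truth assignments.
For each, count how many of the 15 clauses are satisfied.
The formula is not fully satisfiable, so the maximum is below 15.
Maximum simultaneously satisfiable clauses = 13.

13


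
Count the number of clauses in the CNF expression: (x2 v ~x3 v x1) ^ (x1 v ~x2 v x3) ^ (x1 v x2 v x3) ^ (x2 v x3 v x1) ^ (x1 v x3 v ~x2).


Each group enclosed in parentheses joined by ^ is one clause.
Counting the conjuncts: 5 clauses.

5


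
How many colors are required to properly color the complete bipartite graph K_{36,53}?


K_{36,53} is bipartite by definition: the two parts are independent sets, with every edge crossing between them.
Color all vertices in one part with color 1 and all vertices in the other part with color 2.
Since the graph has at least one edge, one color does not suffice.
Chromatic number = 2.

2


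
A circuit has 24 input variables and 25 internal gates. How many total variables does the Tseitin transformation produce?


The Tseitin transformation introduces one auxiliary variable per gate.
Total variables = inputs + gates = 24 + 25 = 49.

49


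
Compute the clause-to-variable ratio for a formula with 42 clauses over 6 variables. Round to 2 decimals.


Clause-to-variable ratio = clauses / variables.
42 / 6 = 7.0.

7.0


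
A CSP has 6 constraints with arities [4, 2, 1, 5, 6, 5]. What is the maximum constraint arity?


The arities are: 4, 2, 1, 5, 6, 5.
Scan for the maximum value.
Maximum arity = 6.

6


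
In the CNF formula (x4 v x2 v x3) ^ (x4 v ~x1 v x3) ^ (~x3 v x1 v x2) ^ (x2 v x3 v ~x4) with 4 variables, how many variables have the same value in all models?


Find all satisfying assignments: 9 model(s).
Check which variables have the same value in every model.
No variable is fixed across all models.
Backbone size = 0.

0


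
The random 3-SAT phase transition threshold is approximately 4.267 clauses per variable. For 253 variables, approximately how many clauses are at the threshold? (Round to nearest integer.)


The 3-SAT phase transition occurs at approximately 4.267 clauses per variable.
m = 4.267 * 253 = 1079.551.
Rounded to nearest integer: 1080.

1080


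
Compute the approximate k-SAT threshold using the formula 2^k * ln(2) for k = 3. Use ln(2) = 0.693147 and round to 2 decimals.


Using the asymptotic formula: threshold ~ 2^k * ln(2).
2^3 = 8.
8 * 0.693147 = 5.55.

5.55


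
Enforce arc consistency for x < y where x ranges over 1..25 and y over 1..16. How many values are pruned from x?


For the constraint x < y, x needs a supporting value in y's domain.
x can be at most 15 (one less than y's maximum).
Valid x values from domain: 15 out of 25.
Pruned = 25 - 15 = 10.

10


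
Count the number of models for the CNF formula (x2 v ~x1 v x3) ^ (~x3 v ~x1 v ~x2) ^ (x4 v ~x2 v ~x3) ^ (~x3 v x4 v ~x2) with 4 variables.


Enumerate all 16 truth assignments over 4 variables.
Test each against every clause.
Satisfying assignments found: 11.

11


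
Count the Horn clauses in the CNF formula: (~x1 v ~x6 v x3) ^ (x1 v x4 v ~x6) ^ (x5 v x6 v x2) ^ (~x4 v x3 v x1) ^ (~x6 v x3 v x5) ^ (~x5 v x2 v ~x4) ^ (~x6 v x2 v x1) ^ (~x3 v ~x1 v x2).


A Horn clause has at most one positive literal.
Clause 1: 1 positive lit(s) -> Horn
Clause 2: 2 positive lit(s) -> not Horn
Clause 3: 3 positive lit(s) -> not Horn
Clause 4: 2 positive lit(s) -> not Horn
Clause 5: 2 positive lit(s) -> not Horn
Clause 6: 1 positive lit(s) -> Horn
Clause 7: 2 positive lit(s) -> not Horn
Clause 8: 1 positive lit(s) -> Horn
Total Horn clauses = 3.

3


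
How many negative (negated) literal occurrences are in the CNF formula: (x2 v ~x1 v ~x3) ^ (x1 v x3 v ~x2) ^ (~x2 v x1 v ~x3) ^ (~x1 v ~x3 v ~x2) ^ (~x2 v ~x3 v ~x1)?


Scan each clause for negated literals.
Clause 1: 2 negative; Clause 2: 1 negative; Clause 3: 2 negative; Clause 4: 3 negative; Clause 5: 3 negative.
Total negative literal occurrences = 11.

11


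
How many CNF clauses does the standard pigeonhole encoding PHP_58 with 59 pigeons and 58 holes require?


The PHP encoding has two parts:
1) At-least-one-hole clauses: 59 (one per pigeon, each with 58 literals).
2) At-most-one-pigeon-per-hole clauses: 58 holes * C(59,2) = 58 * 1711 = 99238.
Total clauses = 59 + 99238 = 99297.

99297


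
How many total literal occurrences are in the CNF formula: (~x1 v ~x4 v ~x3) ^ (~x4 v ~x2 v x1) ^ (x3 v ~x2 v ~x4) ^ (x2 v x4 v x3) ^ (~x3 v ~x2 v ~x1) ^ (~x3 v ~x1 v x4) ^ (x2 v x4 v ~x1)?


Clause lengths: 3, 3, 3, 3, 3, 3, 3.
Sum = 3 + 3 + 3 + 3 + 3 + 3 + 3 = 21.

21


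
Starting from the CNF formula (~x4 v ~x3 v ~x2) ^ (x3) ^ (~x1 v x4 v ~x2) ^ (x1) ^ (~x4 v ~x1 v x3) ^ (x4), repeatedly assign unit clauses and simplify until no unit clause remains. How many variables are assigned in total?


Unit propagation repeatedly assigns the literal in any unit clause, then simplifies.
Assignments in order: x3 = T, x1 = T, x4 = T, x2 = F.
No further unit clauses remain.
Total variables assigned = 4.

4


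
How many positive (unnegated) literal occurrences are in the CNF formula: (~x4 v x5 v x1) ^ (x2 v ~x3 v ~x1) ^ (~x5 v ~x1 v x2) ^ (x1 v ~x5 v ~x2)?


Scan each clause for unnegated literals.
Clause 1: 2 positive; Clause 2: 1 positive; Clause 3: 1 positive; Clause 4: 1 positive.
Total positive literal occurrences = 5.

5


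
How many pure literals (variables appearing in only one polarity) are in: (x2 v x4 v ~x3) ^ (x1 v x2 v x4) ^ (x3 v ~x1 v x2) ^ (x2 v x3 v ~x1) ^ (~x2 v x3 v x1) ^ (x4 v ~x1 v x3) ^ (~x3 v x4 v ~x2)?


A pure literal appears in only one polarity across all clauses.
Pure literals: x4 (positive only).
Count = 1.

1


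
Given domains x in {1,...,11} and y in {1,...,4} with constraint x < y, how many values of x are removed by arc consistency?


For the constraint x < y, x needs a supporting value in y's domain.
x can be at most 3 (one less than y's maximum).
Valid x values from domain: 3 out of 11.
Pruned = 11 - 3 = 8.

8


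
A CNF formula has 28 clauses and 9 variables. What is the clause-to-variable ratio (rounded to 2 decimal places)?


Clause-to-variable ratio = clauses / variables.
28 / 9 = 3.11.

3.11


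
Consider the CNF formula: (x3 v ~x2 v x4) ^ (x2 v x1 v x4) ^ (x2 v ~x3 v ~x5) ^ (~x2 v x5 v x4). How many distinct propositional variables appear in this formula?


Identify each distinct variable in the formula.
Variables found: x1, x2, x3, x4, x5.
Total distinct variables = 5.

5


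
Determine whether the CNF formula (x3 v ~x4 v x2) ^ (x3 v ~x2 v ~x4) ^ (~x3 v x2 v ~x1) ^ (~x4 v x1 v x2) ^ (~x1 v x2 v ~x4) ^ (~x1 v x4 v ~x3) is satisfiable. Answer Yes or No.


Check all 16 possible truth assignments.
Number of satisfying assignments found: 8.
The formula is satisfiable.

Yes


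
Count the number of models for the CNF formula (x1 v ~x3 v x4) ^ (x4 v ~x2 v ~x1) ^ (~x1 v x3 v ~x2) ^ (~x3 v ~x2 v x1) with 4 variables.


Enumerate all 16 truth assignments over 4 variables.
Test each against every clause.
Satisfying assignments found: 10.

10


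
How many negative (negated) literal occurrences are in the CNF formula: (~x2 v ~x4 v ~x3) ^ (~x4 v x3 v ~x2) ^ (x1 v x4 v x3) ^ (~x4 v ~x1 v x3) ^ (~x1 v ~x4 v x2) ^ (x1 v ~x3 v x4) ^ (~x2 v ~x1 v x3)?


Scan each clause for negated literals.
Clause 1: 3 negative; Clause 2: 2 negative; Clause 3: 0 negative; Clause 4: 2 negative; Clause 5: 2 negative; Clause 6: 1 negative; Clause 7: 2 negative.
Total negative literal occurrences = 12.

12


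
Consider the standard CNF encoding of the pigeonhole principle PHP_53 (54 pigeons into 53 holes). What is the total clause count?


The PHP encoding has two parts:
1) At-least-one-hole clauses: 54 (one per pigeon, each with 53 literals).
2) At-most-one-pigeon-per-hole clauses: 53 holes * C(54,2) = 53 * 1431 = 75843.
Total clauses = 54 + 75843 = 75897.

75897


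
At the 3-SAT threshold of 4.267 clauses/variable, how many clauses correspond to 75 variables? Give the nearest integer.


The 3-SAT phase transition occurs at approximately 4.267 clauses per variable.
m = 4.267 * 75 = 320.025.
Rounded to nearest integer: 320.

320


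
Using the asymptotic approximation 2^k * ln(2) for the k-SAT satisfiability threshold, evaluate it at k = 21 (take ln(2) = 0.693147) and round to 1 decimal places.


Using the asymptotic formula: threshold ~ 2^k * ln(2).
2^21 = 2097152.
2097152 * 0.693147 = 1453634.6.

1453634.6


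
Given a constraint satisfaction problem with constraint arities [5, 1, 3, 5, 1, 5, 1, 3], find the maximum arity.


The arities are: 5, 1, 3, 5, 1, 5, 1, 3.
Scan for the maximum value.
Maximum arity = 5.

5


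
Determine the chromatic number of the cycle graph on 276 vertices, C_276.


A cycle on an even number of vertices is bipartite: alternate two colors around the cycle.
Since 276 is even, two colors suffice, and at least two are needed because the graph has edges.
Chromatic number = 2.

2


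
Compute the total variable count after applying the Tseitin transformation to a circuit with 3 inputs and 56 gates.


The Tseitin transformation introduces one auxiliary variable per gate.
Total variables = inputs + gates = 3 + 56 = 59.

59


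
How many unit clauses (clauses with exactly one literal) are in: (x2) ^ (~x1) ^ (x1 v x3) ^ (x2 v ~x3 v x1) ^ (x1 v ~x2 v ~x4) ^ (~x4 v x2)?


A unit clause contains exactly one literal.
Unit clauses found: (x2), (~x1).
Count = 2.

2


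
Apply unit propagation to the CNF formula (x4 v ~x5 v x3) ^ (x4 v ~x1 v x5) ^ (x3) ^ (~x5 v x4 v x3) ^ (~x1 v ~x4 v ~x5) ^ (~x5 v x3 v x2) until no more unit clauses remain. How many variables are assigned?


Unit propagation repeatedly assigns the literal in any unit clause, then simplifies.
Assignments in order: x3 = T.
No further unit clauses remain.
Total variables assigned = 1.

1


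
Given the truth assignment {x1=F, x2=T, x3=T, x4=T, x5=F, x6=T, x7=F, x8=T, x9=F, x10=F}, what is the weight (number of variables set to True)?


The weight is the number of variables assigned True.
True variables: x2, x3, x4, x6, x8.
Weight = 5.

5


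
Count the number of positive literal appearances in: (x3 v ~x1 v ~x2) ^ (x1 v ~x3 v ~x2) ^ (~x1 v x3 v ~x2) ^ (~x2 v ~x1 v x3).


Scan each clause for unnegated literals.
Clause 1: 1 positive; Clause 2: 1 positive; Clause 3: 1 positive; Clause 4: 1 positive.
Total positive literal occurrences = 4.

4


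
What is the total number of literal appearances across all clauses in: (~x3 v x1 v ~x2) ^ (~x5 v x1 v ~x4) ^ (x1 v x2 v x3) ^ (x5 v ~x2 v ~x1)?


Clause lengths: 3, 3, 3, 3.
Sum = 3 + 3 + 3 + 3 = 12.

12


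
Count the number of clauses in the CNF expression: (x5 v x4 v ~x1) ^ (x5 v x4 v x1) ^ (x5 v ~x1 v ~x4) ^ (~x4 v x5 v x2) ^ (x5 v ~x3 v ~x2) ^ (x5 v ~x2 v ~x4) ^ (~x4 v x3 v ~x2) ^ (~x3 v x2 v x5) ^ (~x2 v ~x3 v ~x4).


Each group enclosed in parentheses joined by ^ is one clause.
Counting the conjuncts: 9 clauses.

9


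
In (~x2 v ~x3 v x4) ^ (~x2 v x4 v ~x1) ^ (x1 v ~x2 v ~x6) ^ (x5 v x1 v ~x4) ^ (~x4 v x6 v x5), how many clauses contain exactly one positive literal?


A definite clause has exactly one positive literal.
Clause 1: 1 positive -> definite
Clause 2: 1 positive -> definite
Clause 3: 1 positive -> definite
Clause 4: 2 positive -> not definite
Clause 5: 2 positive -> not definite
Definite clause count = 3.

3


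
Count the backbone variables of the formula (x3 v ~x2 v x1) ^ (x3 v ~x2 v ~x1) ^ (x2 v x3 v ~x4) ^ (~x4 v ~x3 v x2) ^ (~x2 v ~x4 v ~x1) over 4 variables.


Find all satisfying assignments: 7 model(s).
Check which variables have the same value in every model.
No variable is fixed across all models.
Backbone size = 0.

0


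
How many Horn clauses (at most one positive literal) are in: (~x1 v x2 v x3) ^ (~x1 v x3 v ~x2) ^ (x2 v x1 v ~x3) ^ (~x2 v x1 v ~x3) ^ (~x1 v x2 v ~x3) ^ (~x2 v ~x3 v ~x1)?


A Horn clause has at most one positive literal.
Clause 1: 2 positive lit(s) -> not Horn
Clause 2: 1 positive lit(s) -> Horn
Clause 3: 2 positive lit(s) -> not Horn
Clause 4: 1 positive lit(s) -> Horn
Clause 5: 1 positive lit(s) -> Horn
Clause 6: 0 positive lit(s) -> Horn
Total Horn clauses = 4.

4


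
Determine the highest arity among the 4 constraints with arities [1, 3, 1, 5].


The arities are: 1, 3, 1, 5.
Scan for the maximum value.
Maximum arity = 5.

5


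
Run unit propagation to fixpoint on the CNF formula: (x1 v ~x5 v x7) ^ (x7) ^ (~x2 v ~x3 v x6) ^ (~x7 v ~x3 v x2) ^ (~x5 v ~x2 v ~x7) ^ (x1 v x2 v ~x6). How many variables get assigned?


Unit propagation repeatedly assigns the literal in any unit clause, then simplifies.
Assignments in order: x7 = T.
No further unit clauses remain.
Total variables assigned = 1.

1


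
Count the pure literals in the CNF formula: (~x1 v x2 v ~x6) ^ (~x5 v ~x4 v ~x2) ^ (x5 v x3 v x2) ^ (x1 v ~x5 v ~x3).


A pure literal appears in only one polarity across all clauses.
Pure literals: x4 (negative only), x6 (negative only).
Count = 2.

2


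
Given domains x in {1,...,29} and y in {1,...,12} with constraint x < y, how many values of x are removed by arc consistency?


For the constraint x < y, x needs a supporting value in y's domain.
x can be at most 11 (one less than y's maximum).
Valid x values from domain: 11 out of 29.
Pruned = 29 - 11 = 18.

18


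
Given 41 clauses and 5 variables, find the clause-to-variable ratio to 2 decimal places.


Clause-to-variable ratio = clauses / variables.
41 / 5 = 8.2.

8.2


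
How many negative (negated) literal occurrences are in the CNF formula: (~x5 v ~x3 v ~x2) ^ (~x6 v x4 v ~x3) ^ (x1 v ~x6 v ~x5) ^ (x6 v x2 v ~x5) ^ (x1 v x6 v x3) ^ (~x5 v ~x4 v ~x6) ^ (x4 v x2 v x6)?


Scan each clause for negated literals.
Clause 1: 3 negative; Clause 2: 2 negative; Clause 3: 2 negative; Clause 4: 1 negative; Clause 5: 0 negative; Clause 6: 3 negative; Clause 7: 0 negative.
Total negative literal occurrences = 11.

11


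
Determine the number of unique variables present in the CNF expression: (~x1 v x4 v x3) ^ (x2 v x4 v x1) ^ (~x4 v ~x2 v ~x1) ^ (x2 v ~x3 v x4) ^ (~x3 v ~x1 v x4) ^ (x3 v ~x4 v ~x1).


Identify each distinct variable in the formula.
Variables found: x1, x2, x3, x4.
Total distinct variables = 4.

4


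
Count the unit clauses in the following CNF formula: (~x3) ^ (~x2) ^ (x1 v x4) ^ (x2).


A unit clause contains exactly one literal.
Unit clauses found: (~x3), (~x2), (x2).
Count = 3.

3


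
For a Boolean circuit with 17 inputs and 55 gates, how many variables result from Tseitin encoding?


The Tseitin transformation introduces one auxiliary variable per gate.
Total variables = inputs + gates = 17 + 55 = 72.

72


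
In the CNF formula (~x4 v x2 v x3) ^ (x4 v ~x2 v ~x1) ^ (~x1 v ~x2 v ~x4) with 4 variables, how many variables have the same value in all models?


Find all satisfying assignments: 10 model(s).
Check which variables have the same value in every model.
No variable is fixed across all models.
Backbone size = 0.

0


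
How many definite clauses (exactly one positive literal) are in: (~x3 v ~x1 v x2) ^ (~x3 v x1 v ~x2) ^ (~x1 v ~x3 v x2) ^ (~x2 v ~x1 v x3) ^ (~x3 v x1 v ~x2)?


A definite clause has exactly one positive literal.
Clause 1: 1 positive -> definite
Clause 2: 1 positive -> definite
Clause 3: 1 positive -> definite
Clause 4: 1 positive -> definite
Clause 5: 1 positive -> definite
Definite clause count = 5.

5


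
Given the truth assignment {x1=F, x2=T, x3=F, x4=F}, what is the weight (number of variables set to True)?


The weight is the number of variables assigned True.
True variables: x2.
Weight = 1.

1


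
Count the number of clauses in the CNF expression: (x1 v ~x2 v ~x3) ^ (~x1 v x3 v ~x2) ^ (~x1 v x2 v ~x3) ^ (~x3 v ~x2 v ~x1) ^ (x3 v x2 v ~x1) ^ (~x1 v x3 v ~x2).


Each group enclosed in parentheses joined by ^ is one clause.
Counting the conjuncts: 6 clauses.

6


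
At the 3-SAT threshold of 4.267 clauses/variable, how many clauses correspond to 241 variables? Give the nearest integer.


The 3-SAT phase transition occurs at approximately 4.267 clauses per variable.
m = 4.267 * 241 = 1028.347.
Rounded to nearest integer: 1028.

1028


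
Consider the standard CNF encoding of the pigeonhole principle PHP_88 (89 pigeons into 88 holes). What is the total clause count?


The PHP encoding has two parts:
1) At-least-one-hole clauses: 89 (one per pigeon, each with 88 literals).
2) At-most-one-pigeon-per-hole clauses: 88 holes * C(89,2) = 88 * 3916 = 344608.
Total clauses = 89 + 344608 = 344697.

344697


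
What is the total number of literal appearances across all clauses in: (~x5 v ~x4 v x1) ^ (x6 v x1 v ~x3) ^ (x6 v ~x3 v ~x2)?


Clause lengths: 3, 3, 3.
Sum = 3 + 3 + 3 = 9.

9


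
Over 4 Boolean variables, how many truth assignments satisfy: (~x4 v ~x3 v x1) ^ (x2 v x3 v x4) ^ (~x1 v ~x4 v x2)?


Enumerate all 16 truth assignments over 4 variables.
Test each against every clause.
Satisfying assignments found: 10.

10


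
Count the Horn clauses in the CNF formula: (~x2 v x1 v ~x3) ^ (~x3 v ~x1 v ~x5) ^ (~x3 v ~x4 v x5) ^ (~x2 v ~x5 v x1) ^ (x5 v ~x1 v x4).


A Horn clause has at most one positive literal.
Clause 1: 1 positive lit(s) -> Horn
Clause 2: 0 positive lit(s) -> Horn
Clause 3: 1 positive lit(s) -> Horn
Clause 4: 1 positive lit(s) -> Horn
Clause 5: 2 positive lit(s) -> not Horn
Total Horn clauses = 4.

4


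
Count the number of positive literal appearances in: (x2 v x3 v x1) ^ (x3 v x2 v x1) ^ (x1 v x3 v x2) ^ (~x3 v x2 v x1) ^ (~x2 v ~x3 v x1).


Scan each clause for unnegated literals.
Clause 1: 3 positive; Clause 2: 3 positive; Clause 3: 3 positive; Clause 4: 2 positive; Clause 5: 1 positive.
Total positive literal occurrences = 12.

12


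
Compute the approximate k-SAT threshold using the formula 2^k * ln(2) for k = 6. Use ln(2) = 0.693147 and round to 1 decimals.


Using the asymptotic formula: threshold ~ 2^k * ln(2).
2^6 = 64.
64 * 0.693147 = 44.4.

44.4


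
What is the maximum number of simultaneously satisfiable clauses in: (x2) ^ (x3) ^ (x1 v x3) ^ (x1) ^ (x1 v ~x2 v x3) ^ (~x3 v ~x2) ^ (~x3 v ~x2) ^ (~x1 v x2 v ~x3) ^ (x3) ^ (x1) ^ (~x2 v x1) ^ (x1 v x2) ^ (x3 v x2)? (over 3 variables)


Enumerate all 8 truth assignments.
For each, count how many of the 13 clauses are satisfied.
The formula is not fully satisfiable, so the maximum is below 13.
Maximum simultaneously satisfiable clauses = 11.

11


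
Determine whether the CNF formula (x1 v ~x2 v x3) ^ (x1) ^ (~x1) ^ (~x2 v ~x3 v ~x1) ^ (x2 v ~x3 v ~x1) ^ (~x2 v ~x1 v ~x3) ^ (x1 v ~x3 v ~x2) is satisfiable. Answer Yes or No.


Check all 8 possible truth assignments.
Number of satisfying assignments found: 0.
The formula is unsatisfiable.

No


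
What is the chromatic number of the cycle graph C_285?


An odd cycle cannot be 2-colored: alternating two colors around the cycle returns to the start with a conflict.
Since 285 is odd, three colors are required (and three suffice).
Chromatic number = 3.

3


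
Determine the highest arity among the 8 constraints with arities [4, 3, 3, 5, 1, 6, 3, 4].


The arities are: 4, 3, 3, 5, 1, 6, 3, 4.
Scan for the maximum value.
Maximum arity = 6.

6


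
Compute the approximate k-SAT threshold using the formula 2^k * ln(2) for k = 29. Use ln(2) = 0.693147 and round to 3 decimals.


Using the asymptotic formula: threshold ~ 2^k * ln(2).
2^29 = 536870912.
536870912 * 0.693147 = 372130462.04.

372130462.04


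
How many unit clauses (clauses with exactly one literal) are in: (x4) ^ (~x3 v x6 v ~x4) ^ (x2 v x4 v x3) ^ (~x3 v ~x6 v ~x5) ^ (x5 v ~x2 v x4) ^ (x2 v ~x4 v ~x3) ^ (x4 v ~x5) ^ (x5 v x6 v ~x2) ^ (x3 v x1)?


A unit clause contains exactly one literal.
Unit clauses found: (x4).
Count = 1.

1


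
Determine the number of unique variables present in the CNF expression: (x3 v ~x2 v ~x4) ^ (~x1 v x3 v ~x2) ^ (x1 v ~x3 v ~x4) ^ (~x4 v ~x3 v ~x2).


Identify each distinct variable in the formula.
Variables found: x1, x2, x3, x4.
Total distinct variables = 4.

4


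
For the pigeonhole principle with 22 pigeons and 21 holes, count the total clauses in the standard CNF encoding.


The PHP encoding has two parts:
1) At-least-one-hole clauses: 22 (one per pigeon, each with 21 literals).
2) At-most-one-pigeon-per-hole clauses: 21 holes * C(22,2) = 21 * 231 = 4851.
Total clauses = 22 + 4851 = 4873.

4873


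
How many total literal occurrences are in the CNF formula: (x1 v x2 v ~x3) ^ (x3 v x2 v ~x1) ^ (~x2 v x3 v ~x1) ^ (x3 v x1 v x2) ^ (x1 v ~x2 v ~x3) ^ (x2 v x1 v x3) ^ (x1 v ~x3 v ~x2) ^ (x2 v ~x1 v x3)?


Clause lengths: 3, 3, 3, 3, 3, 3, 3, 3.
Sum = 3 + 3 + 3 + 3 + 3 + 3 + 3 + 3 = 24.

24


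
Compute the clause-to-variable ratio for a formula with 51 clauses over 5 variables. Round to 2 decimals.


Clause-to-variable ratio = clauses / variables.
51 / 5 = 10.2.

10.2


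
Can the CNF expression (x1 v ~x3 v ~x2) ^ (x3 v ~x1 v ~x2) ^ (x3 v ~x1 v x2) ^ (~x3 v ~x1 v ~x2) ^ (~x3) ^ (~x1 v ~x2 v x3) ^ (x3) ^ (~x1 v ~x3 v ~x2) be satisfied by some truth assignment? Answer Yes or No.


Check all 8 possible truth assignments.
Number of satisfying assignments found: 0.
The formula is unsatisfiable.

No


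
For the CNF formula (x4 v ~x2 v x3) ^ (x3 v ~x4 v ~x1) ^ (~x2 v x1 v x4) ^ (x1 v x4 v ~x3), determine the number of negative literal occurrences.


Scan each clause for negated literals.
Clause 1: 1 negative; Clause 2: 2 negative; Clause 3: 1 negative; Clause 4: 1 negative.
Total negative literal occurrences = 5.

5


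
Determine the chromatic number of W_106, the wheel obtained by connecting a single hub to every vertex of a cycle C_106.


W_106 consists of the cycle C_106 together with a hub vertex adjacent to every cycle vertex.
The cycle C_106 needs 2 colors (even cycle -> 2).
The hub is adjacent to every cycle vertex, so it must receive a new color distinct from all of them.
Chromatic number = 2 + 1 = 3.

3


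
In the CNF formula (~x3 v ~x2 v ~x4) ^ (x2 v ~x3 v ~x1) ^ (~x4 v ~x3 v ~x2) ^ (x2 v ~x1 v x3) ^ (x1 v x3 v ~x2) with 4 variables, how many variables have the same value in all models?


Find all satisfying assignments: 8 model(s).
Check which variables have the same value in every model.
No variable is fixed across all models.
Backbone size = 0.

0


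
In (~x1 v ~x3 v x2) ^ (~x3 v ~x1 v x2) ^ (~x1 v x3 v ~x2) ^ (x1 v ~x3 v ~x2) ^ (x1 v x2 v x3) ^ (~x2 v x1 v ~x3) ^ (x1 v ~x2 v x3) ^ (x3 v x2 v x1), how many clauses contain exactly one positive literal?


A definite clause has exactly one positive literal.
Clause 1: 1 positive -> definite
Clause 2: 1 positive -> definite
Clause 3: 1 positive -> definite
Clause 4: 1 positive -> definite
Clause 5: 3 positive -> not definite
Clause 6: 1 positive -> definite
Clause 7: 2 positive -> not definite
Clause 8: 3 positive -> not definite
Definite clause count = 5.

5


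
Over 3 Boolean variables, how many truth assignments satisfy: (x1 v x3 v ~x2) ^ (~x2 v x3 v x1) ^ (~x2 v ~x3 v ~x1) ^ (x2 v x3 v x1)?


Enumerate all 8 truth assignments over 3 variables.
Test each against every clause.
Satisfying assignments found: 5.

5


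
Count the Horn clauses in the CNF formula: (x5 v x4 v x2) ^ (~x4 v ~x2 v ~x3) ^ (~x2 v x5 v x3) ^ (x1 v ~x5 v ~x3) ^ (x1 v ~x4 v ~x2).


A Horn clause has at most one positive literal.
Clause 1: 3 positive lit(s) -> not Horn
Clause 2: 0 positive lit(s) -> Horn
Clause 3: 2 positive lit(s) -> not Horn
Clause 4: 1 positive lit(s) -> Horn
Clause 5: 1 positive lit(s) -> Horn
Total Horn clauses = 3.

3


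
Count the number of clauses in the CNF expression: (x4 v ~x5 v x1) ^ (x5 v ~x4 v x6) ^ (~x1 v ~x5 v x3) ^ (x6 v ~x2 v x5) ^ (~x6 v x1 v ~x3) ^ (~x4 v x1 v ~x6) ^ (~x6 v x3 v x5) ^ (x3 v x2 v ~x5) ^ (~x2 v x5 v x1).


Each group enclosed in parentheses joined by ^ is one clause.
Counting the conjuncts: 9 clauses.

9


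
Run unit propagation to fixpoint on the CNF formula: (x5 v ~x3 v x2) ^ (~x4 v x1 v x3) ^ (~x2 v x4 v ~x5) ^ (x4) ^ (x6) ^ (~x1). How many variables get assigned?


Unit propagation repeatedly assigns the literal in any unit clause, then simplifies.
Assignments in order: x4 = T, x6 = T, x1 = F, x3 = T.
No further unit clauses remain.
Total variables assigned = 4.

4


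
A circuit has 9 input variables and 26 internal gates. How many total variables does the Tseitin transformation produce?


The Tseitin transformation introduces one auxiliary variable per gate.
Total variables = inputs + gates = 9 + 26 = 35.

35


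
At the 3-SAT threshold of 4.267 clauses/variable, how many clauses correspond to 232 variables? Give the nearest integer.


The 3-SAT phase transition occurs at approximately 4.267 clauses per variable.
m = 4.267 * 232 = 989.944.
Rounded to nearest integer: 990.

990


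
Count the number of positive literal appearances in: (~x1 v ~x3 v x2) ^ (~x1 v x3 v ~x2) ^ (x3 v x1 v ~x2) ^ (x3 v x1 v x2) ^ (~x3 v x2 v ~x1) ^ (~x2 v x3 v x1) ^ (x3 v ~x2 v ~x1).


Scan each clause for unnegated literals.
Clause 1: 1 positive; Clause 2: 1 positive; Clause 3: 2 positive; Clause 4: 3 positive; Clause 5: 1 positive; Clause 6: 2 positive; Clause 7: 1 positive.
Total positive literal occurrences = 11.

11


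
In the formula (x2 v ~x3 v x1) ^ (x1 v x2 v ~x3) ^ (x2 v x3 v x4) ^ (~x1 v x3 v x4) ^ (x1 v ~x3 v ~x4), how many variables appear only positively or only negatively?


A pure literal appears in only one polarity across all clauses.
Pure literals: x2 (positive only).
Count = 1.

1


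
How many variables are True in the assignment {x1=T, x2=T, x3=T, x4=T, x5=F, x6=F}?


The weight is the number of variables assigned True.
True variables: x1, x2, x3, x4.
Weight = 4.

4


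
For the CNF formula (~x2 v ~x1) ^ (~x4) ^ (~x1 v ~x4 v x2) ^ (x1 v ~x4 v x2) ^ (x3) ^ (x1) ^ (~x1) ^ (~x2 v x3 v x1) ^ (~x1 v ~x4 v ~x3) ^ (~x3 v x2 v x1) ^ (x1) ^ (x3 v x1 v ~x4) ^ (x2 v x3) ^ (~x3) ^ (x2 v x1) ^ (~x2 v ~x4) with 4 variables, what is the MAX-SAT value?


Enumerate all 16 truth assignments.
For each, count how many of the 16 clauses are satisfied.
The formula is not fully satisfiable, so the maximum is below 16.
Maximum simultaneously satisfiable clauses = 14.

14


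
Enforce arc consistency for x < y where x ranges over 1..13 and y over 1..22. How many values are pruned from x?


For the constraint x < y, x needs a supporting value in y's domain.
x can be at most 21 (one less than y's maximum).
Valid x values from domain: 13 out of 13.
Pruned = 13 - 13 = 0.

0


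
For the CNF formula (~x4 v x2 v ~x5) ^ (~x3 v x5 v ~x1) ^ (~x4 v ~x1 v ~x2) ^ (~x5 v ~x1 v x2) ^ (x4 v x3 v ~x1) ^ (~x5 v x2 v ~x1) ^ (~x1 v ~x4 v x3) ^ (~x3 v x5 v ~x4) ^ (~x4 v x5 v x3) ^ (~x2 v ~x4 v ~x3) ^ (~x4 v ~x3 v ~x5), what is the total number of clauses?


Each group enclosed in parentheses joined by ^ is one clause.
Counting the conjuncts: 11 clauses.

11


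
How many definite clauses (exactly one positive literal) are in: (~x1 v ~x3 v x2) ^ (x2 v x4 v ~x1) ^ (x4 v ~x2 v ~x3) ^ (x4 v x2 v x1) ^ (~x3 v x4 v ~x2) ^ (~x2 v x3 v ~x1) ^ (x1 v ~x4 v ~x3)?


A definite clause has exactly one positive literal.
Clause 1: 1 positive -> definite
Clause 2: 2 positive -> not definite
Clause 3: 1 positive -> definite
Clause 4: 3 positive -> not definite
Clause 5: 1 positive -> definite
Clause 6: 1 positive -> definite
Clause 7: 1 positive -> definite
Definite clause count = 5.

5


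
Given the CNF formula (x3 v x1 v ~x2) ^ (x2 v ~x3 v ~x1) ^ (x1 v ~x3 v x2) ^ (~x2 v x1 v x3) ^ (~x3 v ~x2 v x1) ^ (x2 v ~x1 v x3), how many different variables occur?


Identify each distinct variable in the formula.
Variables found: x1, x2, x3.
Total distinct variables = 3.

3


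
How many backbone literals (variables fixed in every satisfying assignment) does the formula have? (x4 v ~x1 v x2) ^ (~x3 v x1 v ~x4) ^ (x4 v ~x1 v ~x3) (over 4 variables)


Find all satisfying assignments: 11 model(s).
Check which variables have the same value in every model.
No variable is fixed across all models.
Backbone size = 0.

0


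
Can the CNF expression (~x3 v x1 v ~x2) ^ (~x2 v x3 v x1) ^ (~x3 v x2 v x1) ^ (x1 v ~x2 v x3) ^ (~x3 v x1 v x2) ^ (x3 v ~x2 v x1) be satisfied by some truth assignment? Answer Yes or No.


Check all 8 possible truth assignments.
Number of satisfying assignments found: 5.
The formula is satisfiable.

Yes


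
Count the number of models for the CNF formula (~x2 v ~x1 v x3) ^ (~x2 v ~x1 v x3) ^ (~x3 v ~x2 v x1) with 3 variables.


Enumerate all 8 truth assignments over 3 variables.
Test each against every clause.
Satisfying assignments found: 6.

6


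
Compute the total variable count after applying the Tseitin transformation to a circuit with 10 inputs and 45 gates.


The Tseitin transformation introduces one auxiliary variable per gate.
Total variables = inputs + gates = 10 + 45 = 55.

55


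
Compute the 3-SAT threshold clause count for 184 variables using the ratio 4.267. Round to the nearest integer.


The 3-SAT phase transition occurs at approximately 4.267 clauses per variable.
m = 4.267 * 184 = 785.128.
Rounded to nearest integer: 785.

785
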